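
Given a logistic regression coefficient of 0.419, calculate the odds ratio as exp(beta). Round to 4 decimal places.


Odds ratio = exp(beta) = exp(0.419).
= 1.5204.

1.5204


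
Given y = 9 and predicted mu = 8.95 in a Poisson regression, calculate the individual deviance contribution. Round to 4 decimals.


y/mu = 9/8.95 = 1.005587 (approx.), and ln(9/8.95) = 0.005571.
y * ln(y/mu) = 9 * 0.005571 = 0.050139.
y - mu = 0.05.
D = 2 * (0.050139 - 0.05) = 0.000278, which rounds to 0.0003.

0.0003


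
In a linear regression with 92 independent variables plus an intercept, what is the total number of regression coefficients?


Total coefficients = number of predictors + 1 (for the intercept).
= 92 + 1 = 93.

93


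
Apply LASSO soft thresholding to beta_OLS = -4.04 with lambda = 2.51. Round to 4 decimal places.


Check: |-4.04| = 4.04 vs lambda = 2.51.
Since |beta| > lambda, coefficient = sign(beta)*(|beta| - lambda) = -1.5300.
Soft-thresholded coefficient = -1.5300.

-1.5300


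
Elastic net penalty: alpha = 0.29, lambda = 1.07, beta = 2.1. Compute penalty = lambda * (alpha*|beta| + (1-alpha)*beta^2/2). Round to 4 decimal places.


alpha * |beta| = 0.29 * 2.1 = 0.6090.
(1-alpha) * beta^2/2 = 0.71 * 4.4100/2 = 1.5656.
Total = 1.07 * (0.6090 + 1.5656) = 2.3268.

2.3268


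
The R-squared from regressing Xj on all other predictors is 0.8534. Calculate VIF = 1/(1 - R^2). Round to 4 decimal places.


VIF = 1 / (1 - 0.8534).
= 1 / 0.1466 = 6.8213.

6.8213


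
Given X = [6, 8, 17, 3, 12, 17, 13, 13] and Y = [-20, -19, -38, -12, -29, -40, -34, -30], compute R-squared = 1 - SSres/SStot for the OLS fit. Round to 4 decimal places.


The fitted line is Y = -6.3396 + -1.9245*X.
SSres = 22.9811, SStot = 685.5000.
R^2 = 1 - SSres/SStot = 0.9665.

0.9665


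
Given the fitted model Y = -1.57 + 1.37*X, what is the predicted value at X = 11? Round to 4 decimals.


Substitute X = 11 into the equation:
Y = -1.57 + 1.37 * 11 = -1.57 + 15.0700 = 13.5000.

13.5000


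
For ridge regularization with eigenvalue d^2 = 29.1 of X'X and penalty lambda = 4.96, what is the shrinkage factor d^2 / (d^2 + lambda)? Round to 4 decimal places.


d^2 + lambda = 29.1 + 4.96 = 34.0600.
Shrinkage factor = 29.1/34.0600 = 0.8544.

0.8544


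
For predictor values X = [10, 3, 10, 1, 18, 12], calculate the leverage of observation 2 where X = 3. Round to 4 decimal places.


n = 6, xbar = 9.0000.
SXX = sum((xi - xbar)^2) = 192.0000.
h = 1/6 + (3 - 9.0000)^2 / 192.0000 = 0.3542.

0.3542


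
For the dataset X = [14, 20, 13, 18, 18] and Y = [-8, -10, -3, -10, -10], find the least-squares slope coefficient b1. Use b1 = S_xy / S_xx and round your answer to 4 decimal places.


First compute the means: xbar = 16.6000, ybar = -8.2000.
Then S_xx = sum((xi - xbar)^2) = 35.2000.
S_xy = sum((xi - xbar)(yi - ybar)) = -30.4000.
b1 = S_xy / S_xx = -30.4000 / 35.2000 = -0.8636.

-0.8636


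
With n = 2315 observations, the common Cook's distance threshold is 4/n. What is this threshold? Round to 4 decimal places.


Using the rule of thumb:
Threshold = 4 / 2315 = 0.0017.

0.0017


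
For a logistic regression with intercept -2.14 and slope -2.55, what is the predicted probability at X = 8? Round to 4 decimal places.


Compute z = -2.14 + (-2.55)(8) = -22.5400.
exp(-z) = 6151735044.2965.
P = 1/(1 + 6151735044.2965) = 0.0000.

0.0000


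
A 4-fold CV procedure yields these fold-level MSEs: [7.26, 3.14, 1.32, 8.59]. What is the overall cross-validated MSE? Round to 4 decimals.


Total MSE across folds = 20.3100.
CV-MSE = 20.3100/4 = 5.0775.

5.0775


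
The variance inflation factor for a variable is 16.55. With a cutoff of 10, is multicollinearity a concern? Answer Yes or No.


Compare VIF = 16.55 to the threshold of 10.
16.55 >= 10, so the answer is Yes.

Yes


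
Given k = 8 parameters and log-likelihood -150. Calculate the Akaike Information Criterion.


AIC = 2*8 - 2*(-150).
= 16 + 300 = 316.

316


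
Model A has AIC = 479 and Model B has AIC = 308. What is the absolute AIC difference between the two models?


|AIC_A - AIC_B| = |479 - 308| = 171.
Model B is preferred (lower AIC).

171


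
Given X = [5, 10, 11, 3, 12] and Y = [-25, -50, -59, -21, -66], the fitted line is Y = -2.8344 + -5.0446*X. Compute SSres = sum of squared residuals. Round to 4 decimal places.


For each point, residual = actual - predicted.
Residuals: [3.0574, 3.2804, -0.6750, -3.0318, -2.6304].
Sum of squared residuals = 36.6752.

36.6752


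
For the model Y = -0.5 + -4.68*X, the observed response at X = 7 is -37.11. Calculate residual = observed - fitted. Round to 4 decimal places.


Fitted value at X = 7 is yhat = -0.5 + -4.68*7 = -33.2600.
Residual = -37.11 - -33.2600 = -3.8500.

-3.8500


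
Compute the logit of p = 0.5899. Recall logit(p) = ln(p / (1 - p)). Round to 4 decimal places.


Compute the odds: 0.5899/0.4101 = 1.4384.
Take the natural log: ln(1.4384) = 0.3636.

0.3636


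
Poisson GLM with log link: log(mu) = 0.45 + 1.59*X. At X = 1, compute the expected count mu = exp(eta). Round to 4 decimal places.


eta = 0.45 + 1.59 * 1 = 2.0400.
mu = exp(2.0400) = 7.6906.

7.6906


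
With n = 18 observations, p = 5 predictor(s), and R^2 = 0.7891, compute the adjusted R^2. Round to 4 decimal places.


Plug in: Adj R^2 = 1 - (1 - 0.7891) * 17/12.
= 1 - 0.2109 * 17/12
= 1 - 3.5853 / 12
= 1 - 0.2988 = 0.7012.

0.7012


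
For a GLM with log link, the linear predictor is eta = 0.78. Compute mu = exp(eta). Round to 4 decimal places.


mu = exp(eta) = exp(0.78).
= 2.1815.

2.1815


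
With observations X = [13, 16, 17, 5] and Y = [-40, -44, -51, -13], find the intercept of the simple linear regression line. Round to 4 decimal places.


The slope is b1 = -3.0310.
Sample means are xbar = 12.7500 and ybar = -37.0000.
Intercept: b0 = -37.0000 - (-3.0310)(12.7500) = 1.6451.

1.6451


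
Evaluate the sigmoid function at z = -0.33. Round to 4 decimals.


First, exp(0.3300) = 1.3910.
Then sigma(z) = 1/(1 + 1.3910) = 0.4182.

0.4182


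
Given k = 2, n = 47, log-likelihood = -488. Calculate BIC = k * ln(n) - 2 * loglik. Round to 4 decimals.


k * ln(n) = 2 * ln(47) = 2 * 3.850148 = 7.700296.
-2 * loglik = -2 * (-488) = 976.
BIC = 7.700296 + 976 = 983.700296, which rounds to 983.7003.

983.7003


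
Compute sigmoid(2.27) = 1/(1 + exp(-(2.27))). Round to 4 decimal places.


First, exp(-2.2700) = 0.1033.
Then sigma(z) = 1/(1 + 0.1033) = 0.9064.

0.9064


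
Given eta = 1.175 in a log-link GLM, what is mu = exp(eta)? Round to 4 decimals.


The inverse log link gives:
mu = exp(1.175) = 3.2381.

3.2381


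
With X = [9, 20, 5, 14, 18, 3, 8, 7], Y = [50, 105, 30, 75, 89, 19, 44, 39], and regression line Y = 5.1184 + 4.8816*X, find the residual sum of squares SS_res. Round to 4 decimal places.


Predicted values from Y = 5.1184 + 4.8816*X.
Residuals: [0.9472, 2.2496, 0.4736, 1.5392, -3.9872, -0.7632, -0.1712, -0.2896].
SSres = 25.1447.

25.1447


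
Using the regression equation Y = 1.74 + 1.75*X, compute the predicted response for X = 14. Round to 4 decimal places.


Plug X = 14 into Y = 1.74 + 1.75*X:
Y = 1.74 + 24.5000 = 26.2400.

26.2400


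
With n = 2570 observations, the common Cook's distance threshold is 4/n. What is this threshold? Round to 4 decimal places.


Cook's distance cutoff = 4/n = 4/2570.
= 0.0016.

0.0016


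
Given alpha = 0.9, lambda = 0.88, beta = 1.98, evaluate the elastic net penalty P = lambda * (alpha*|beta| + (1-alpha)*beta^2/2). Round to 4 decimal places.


Compute:
L1 = 0.9 * 1.98 = 1.7820.
L2 = 0.1 * 1.98^2 / 2 = 0.1960.
Penalty = 0.88 * (1.7820 + 0.1960) = 1.7407.

1.7407


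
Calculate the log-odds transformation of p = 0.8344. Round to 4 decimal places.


1 - p = 0.1656.
p/(1-p) = 5.0386.
logit = ln(5.0386) = 1.6171.

1.6171


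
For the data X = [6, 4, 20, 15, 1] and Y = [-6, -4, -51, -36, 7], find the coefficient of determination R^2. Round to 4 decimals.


After computing the OLS fit (b0=10.0549, b1=-3.0495):
SSres = 8.5769, SStot = 2378.0000.
R^2 = 1 - 8.5769/2378.0000 = 0.9964.

0.9964


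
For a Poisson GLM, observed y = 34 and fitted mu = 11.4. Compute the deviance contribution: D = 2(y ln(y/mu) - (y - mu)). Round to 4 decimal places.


y/mu = 34/11.4 = 2.982456 (approx.), and ln(34/11.4) = 1.092747.
y * ln(y/mu) = 34 * 1.092747 = 37.153398.
y - mu = 22.6.
D = 2 * (37.153398 - 22.6) = 29.106796, which rounds to 29.1068.

29.1068


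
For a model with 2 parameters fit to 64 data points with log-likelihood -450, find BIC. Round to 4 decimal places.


ln(64) = 4.158883.
k * ln(n) = 2 * 4.158883 = 8.317766.
-2L = 900.
BIC = 8.317766 + 900 = 908.317766, which rounds to 908.3178.

908.3178


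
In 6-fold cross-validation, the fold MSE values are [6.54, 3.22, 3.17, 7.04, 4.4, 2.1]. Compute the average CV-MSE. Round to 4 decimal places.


Sum of fold MSEs = 26.4700.
Average = 26.4700 / 6 = 4.4117.

4.4117


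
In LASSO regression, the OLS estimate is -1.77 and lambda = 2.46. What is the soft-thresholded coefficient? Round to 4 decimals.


Check: |-1.77| = 1.77 vs lambda = 2.46.
Since |beta| <= lambda, the coefficient is set to 0.
Soft-thresholded coefficient = 0.0000.

0.0000


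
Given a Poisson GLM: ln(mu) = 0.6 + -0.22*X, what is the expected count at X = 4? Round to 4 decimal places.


Linear predictor: eta = 0.6 + (-0.22)(4) = -0.2800.
Expected count: mu = exp(-0.2800) = 0.7558.

0.7558


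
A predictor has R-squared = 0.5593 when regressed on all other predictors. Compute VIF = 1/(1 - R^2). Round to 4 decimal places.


Denominator: 1 - 0.5593 = 0.4407.
VIF = 1 / 0.4407 = 2.2691.

2.2691


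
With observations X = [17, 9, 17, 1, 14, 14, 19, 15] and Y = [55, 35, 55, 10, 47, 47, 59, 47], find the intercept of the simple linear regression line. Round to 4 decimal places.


First find the slope: b1 = 2.7120.
Means: xbar = 13.2500, ybar = 44.3750.
b0 = ybar - b1 * xbar = 44.3750 - 2.7120 * 13.2500 = 8.4411.

8.4411


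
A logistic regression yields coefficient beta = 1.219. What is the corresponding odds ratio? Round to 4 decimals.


Odds ratio = exp(beta) = exp(1.219).
= 3.3838.

3.3838


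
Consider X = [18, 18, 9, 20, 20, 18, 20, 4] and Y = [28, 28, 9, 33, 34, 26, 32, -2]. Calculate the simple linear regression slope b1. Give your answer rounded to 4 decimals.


The sample means are xbar = 15.8750 and ybar = 23.5000.
Compute S_xx = 252.8750 and S_xy = 544.5000.
Slope b1 = S_xy / S_xx = 544.5000 / 252.8750 = 2.1532.

2.1532


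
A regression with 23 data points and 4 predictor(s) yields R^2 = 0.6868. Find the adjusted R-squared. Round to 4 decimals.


Adjusted R^2 = 1 - (1 - R^2) * (n-1)/(n-p-1).
(1 - R^2) = 0.3132.
(n-1)/(n-p-1) = 22/18.
(1 - R^2) * (n-1) = 0.3132 * 22 = 6.8904.
Divide by (n-p-1): 6.8904 / 18 = 0.3828.
Adj R^2 = 1 - 0.3828 = 0.6172.

0.6172


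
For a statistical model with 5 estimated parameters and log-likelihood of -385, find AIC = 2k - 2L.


AIC = 2k - 2*loglik = 2(5) - 2(-385).
= 10 + 770 = 780.

780


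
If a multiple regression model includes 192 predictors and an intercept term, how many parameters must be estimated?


Total coefficients = number of predictors + 1 (for the intercept).
= 192 + 1 = 193.

193


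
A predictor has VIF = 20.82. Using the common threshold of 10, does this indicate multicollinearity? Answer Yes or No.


The threshold is 10.
VIF = 20.82 is >= 10.
Multicollinearity indication: Yes.

Yes


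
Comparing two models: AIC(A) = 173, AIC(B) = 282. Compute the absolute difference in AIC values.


Absolute difference = |173 - 282| = 109.
The model with lower AIC (A) is preferred.

109


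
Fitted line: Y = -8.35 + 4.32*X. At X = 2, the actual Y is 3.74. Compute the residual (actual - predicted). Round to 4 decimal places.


Fitted value at X = 2 is yhat = -8.35 + 4.32*2 = 0.2900.
Residual = 3.74 - 0.2900 = 3.4500.

3.4500


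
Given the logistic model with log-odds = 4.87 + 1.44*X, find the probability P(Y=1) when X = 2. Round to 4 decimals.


Linear predictor: z = 4.87 + 1.44 * 2 = 7.7500.
P = 1/(1 + exp(-7.7500)) = 1/(1 + 0.0004) = 0.9996.

0.9996


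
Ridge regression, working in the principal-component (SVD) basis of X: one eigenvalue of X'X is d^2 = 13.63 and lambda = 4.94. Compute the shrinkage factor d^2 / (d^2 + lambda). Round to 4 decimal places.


Compute the denominator: 13.63 + 4.94 = 18.5700.
Shrinkage factor = 13.63 / 18.5700 = 0.7340.

0.7340


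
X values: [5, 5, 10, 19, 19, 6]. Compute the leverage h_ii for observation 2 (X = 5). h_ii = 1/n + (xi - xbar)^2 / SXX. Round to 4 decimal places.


n = 6, xbar = 10.6667.
SXX = sum((xi - xbar)^2) = 225.3333.
h = 1/6 + (5 - 10.6667)^2 / 225.3333 = 0.3092.

0.3092


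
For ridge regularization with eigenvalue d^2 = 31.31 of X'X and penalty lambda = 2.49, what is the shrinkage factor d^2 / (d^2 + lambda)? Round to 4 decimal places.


Denominator = d^2 + lambda = 31.31 + 2.49 = 33.8000.
Shrinkage = 31.31 / 33.8000 = 0.9263.

0.9263


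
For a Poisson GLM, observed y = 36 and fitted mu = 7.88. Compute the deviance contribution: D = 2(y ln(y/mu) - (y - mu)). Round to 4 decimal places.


y/mu = 36/7.88 = 4.568528 (approx.), and ln(36/7.88) = 1.519191.
y * ln(y/mu) = 36 * 1.519191 = 54.690876.
y - mu = 28.12.
D = 2 * (54.690876 - 28.12) = 53.141752, which rounds to 53.1418.

53.1418


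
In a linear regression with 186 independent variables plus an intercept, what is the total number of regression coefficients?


Total coefficients = number of predictors + 1 (for the intercept).
= 186 + 1 = 187.

187


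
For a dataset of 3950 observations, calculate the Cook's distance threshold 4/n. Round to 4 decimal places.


Using the rule of thumb:
Threshold = 4 / 3950 = 0.0010.

0.0010


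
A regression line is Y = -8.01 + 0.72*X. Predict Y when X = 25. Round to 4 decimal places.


Substitute X = 25 into the equation:
Y = -8.01 + 0.72 * 25 = -8.01 + 18.0000 = 9.9900.

9.9900


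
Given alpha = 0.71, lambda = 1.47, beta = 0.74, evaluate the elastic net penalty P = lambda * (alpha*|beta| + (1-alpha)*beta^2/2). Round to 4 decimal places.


alpha * |beta| = 0.71 * 0.74 = 0.5254.
(1-alpha) * beta^2/2 = 0.29 * 0.5476/2 = 0.0794.
Total = 1.47 * (0.5254 + 0.0794) = 0.8891.

0.8891


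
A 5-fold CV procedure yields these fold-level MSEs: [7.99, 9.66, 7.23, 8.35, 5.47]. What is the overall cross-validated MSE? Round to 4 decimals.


Add all fold MSEs: 38.7000.
Divide by k = 5: 38.7000/5 = 7.7400.

7.7400


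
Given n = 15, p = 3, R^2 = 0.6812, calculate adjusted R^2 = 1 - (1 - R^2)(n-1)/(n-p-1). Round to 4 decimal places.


Using the formula:
(1 - 0.6812) = 0.3188.
Multiply by 14/11: 0.3188 * 14 = 4.4632, then 4.4632 / 11 = 0.4057.
Adj R^2 = 1 - 0.4057 = 0.5943.

0.5943


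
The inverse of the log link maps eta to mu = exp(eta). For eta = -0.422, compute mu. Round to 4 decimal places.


mu = exp(eta) = exp(-0.422).
= 0.6557.

0.6557


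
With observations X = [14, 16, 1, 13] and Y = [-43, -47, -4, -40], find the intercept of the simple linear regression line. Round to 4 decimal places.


The slope is b1 = -2.9275.
Sample means are xbar = 11.0000 and ybar = -33.5000.
Intercept: b0 = -33.5000 - (-2.9275)(11.0000) = -1.2971.

-1.2971


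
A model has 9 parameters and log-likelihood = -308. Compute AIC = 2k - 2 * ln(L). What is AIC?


AIC = 2*9 - 2*(-308).
= 18 + 616 = 634.

634


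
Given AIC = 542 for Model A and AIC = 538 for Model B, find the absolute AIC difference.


|AIC_A - AIC_B| = |542 - 538| = 4.
Model B is preferred (lower AIC).

4


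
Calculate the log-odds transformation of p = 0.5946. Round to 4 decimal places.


1 - p = 0.4054.
p/(1-p) = 1.4667.
logit = ln(1.4667) = 0.3830.

0.3830


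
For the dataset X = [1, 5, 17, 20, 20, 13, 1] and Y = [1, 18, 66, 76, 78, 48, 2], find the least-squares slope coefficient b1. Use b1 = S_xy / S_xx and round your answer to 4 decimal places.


Calculate xbar = 11.0000, ybar = 41.2857.
S_xx = 438.0000, S_xy = 1740.0000.
Using b1 = S_xy / S_xx = 1740.0000 / 438.0000, we get b1 = 3.9726.

3.9726


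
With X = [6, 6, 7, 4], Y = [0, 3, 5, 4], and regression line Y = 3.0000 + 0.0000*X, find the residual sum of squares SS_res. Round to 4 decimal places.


For each point, residual = actual - predicted.
Residuals: [-3.0000, 0.0000, 2.0000, 1.0000].
Sum of squared residuals = 14.0000.

14.0000


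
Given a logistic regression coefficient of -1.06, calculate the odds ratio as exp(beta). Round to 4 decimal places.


The odds ratio is computed as:
OR = e^(-1.06) = 0.3465.

0.3465


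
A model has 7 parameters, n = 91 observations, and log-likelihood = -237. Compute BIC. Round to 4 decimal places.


Compute k*ln(n) = 7*ln(91) = 7*4.510860 = 31.576020.
Then -2*loglik = 474.
BIC = 31.576020 + 474 = 505.576020, which rounds to 505.5760.

505.5760


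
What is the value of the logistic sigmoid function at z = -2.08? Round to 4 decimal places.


Compute exp(2.0800) = 8.0045.
Sigmoid = 1 / (1 + 8.0045) = 1 / 9.0045 = 0.1111.

0.1111


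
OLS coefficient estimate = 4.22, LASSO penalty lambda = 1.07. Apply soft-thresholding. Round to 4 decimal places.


Check: |4.22| = 4.22 vs lambda = 1.07.
Since |beta| > lambda, coefficient = sign(beta)*(|beta| - lambda) = 3.1500.
Soft-thresholded coefficient = 3.1500.

3.1500


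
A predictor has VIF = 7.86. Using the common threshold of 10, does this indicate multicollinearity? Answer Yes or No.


Compare VIF = 7.86 to the threshold of 10.
7.86 < 10, so the answer is No.

No


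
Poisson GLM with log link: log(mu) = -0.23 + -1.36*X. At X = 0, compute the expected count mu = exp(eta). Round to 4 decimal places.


eta = -0.23 + -1.36 * 0 = -0.2300.
mu = exp(-0.2300) = 0.7945.

0.7945


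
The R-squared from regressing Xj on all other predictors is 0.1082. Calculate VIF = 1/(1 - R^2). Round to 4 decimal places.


Denominator: 1 - 0.1082 = 0.8918.
VIF = 1 / 0.8918 = 1.1213.

1.1213


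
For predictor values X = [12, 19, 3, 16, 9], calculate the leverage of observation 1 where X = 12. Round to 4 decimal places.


Mean of X: xbar = 11.8000.
SXX = 154.8000.
For X = 12: h = 1/5 + (12 - 11.8000)^2/154.8000 = 0.2003.

0.2003


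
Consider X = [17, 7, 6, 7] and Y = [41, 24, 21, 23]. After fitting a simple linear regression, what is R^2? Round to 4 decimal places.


The fitted line is Y = 10.7833 + 1.7802*X.
SSres = 0.8483, SStot = 256.7500.
R^2 = 1 - SSres/SStot = 0.9967.

0.9967


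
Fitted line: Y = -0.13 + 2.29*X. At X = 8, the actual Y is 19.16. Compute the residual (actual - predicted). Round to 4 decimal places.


Compute yhat = -0.13 + (2.29)(8) = 18.1900.
Residual = actual - predicted = 19.16 - 18.1900 = 0.9700.

0.9700


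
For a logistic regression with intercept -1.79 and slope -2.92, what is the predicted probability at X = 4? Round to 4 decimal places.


z = -1.79 + -2.92 * 4 = -13.4700.
Sigmoid: P = 1 / (1 + exp(13.4700)) = 0.0000.

0.0000


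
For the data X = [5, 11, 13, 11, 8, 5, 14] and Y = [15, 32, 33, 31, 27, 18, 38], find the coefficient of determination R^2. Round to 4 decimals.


After computing the OLS fit (b0=6.3244, b1=2.2348):
SSres = 21.3208, SStot = 419.4286.
R^2 = 1 - 21.3208/419.4286 = 0.9492.

0.9492


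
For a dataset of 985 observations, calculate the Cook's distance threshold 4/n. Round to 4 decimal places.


Using the rule of thumb:
Threshold = 4 / 985 = 0.0041.

0.0041


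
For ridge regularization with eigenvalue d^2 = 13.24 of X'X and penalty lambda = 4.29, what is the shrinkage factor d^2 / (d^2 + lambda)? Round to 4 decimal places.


Compute the denominator: 13.24 + 4.29 = 17.5300.
Shrinkage factor = 13.24 / 17.5300 = 0.7553.

0.7553


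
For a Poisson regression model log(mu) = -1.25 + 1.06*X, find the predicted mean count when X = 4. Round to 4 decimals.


Compute eta = -1.25 + 1.06 * 4 = 2.9900.
Apply inverse link: mu = e^2.9900 = 19.8857.

19.8857


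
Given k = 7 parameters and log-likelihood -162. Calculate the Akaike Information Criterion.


AIC = 2k - 2*loglik = 2(7) - 2(-162).
= 14 + 324 = 338.

338


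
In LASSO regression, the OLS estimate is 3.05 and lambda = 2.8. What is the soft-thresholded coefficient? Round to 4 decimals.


|beta_OLS| = 3.05.
lambda = 2.8.
Since |beta| > lambda, coefficient = sign(beta)*(|beta| - lambda) = 0.2500.
Result = 0.2500.

0.2500


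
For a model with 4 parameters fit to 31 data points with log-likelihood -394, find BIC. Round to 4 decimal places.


ln(31) = 3.433987.
k * ln(n) = 4 * 3.433987 = 13.735948.
-2L = 788.
BIC = 13.735948 + 788 = 801.735948, which rounds to 801.7359.

801.7359


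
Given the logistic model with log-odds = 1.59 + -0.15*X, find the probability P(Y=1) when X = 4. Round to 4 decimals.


Linear predictor: z = 1.59 + -0.15 * 4 = 0.9900.
P = 1/(1 + exp(-0.9900)) = 1/(1 + 0.3716) = 0.7291.

0.7291


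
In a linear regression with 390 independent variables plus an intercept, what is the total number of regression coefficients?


Total coefficients = number of predictors + 1 (for the intercept).
= 390 + 1 = 391.

391


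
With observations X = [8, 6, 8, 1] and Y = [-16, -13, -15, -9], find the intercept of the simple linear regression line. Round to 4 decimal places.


First find the slope: b1 = -0.9237.
Means: xbar = 5.7500, ybar = -13.2500.
b0 = ybar - b1 * xbar = -13.2500 - -0.9237 * 5.7500 = -7.9389.

-7.9389


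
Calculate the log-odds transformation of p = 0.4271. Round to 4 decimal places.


The odds are p/(1-p) = 0.4271 / 0.5729 = 0.7455.
logit(p) = ln(0.7455) = -0.2937.

-0.2937


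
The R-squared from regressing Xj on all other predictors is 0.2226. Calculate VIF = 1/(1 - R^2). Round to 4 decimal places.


VIF = 1 / (1 - 0.2226).
= 1 / 0.7774 = 1.2863.

1.2863


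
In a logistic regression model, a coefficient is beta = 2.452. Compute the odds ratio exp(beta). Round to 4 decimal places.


exp(2.452) = 11.6115.
So the odds ratio is 11.6115.

11.6115


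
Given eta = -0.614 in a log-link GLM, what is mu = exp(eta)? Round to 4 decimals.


mu = exp(eta) = exp(-0.614).
= 0.5412.

0.5412


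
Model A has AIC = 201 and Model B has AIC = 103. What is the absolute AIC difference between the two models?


Absolute difference = |201 - 103| = 98.
The model with lower AIC (B) is preferred.

98


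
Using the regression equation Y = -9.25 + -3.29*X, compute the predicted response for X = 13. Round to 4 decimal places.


Plug X = 13 into Y = -9.25 + -3.29*X:
Y = -9.25 + -42.7700 = -52.0200.

-52.0200


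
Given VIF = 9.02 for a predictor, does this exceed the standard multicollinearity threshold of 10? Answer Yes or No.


Compare VIF = 9.02 to the threshold of 10.
9.02 < 10, so the answer is No.

No


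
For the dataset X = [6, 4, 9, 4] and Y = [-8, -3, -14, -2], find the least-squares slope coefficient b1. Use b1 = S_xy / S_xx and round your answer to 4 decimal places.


First compute the means: xbar = 5.7500, ybar = -6.7500.
Then S_xx = sum((xi - xbar)^2) = 16.7500.
S_xy = sum((xi - xbar)(yi - ybar)) = -38.7500.
b1 = S_xy / S_xx = -38.7500 / 16.7500 = -2.3134.

-2.3134


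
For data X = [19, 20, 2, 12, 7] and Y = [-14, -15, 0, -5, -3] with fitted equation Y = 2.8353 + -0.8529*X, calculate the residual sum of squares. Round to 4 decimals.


Predicted values from Y = 2.8353 + -0.8529*X.
Residuals: [-0.6302, -0.7773, -1.1295, 2.3995, 0.1350].
SSres = 8.0529.

8.0529


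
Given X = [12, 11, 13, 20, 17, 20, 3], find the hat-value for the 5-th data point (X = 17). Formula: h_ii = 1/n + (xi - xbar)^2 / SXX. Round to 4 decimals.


n = 7, xbar = 13.7143.
SXX = sum((xi - xbar)^2) = 215.4286.
h = 1/7 + (17 - 13.7143)^2 / 215.4286 = 0.1930.

0.1930


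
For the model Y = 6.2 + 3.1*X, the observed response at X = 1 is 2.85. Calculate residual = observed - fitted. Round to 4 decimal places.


Predicted = 6.2 + 3.1 * 1 = 9.3000.
Residual = 2.85 - 9.3000 = -6.4500.

-6.4500


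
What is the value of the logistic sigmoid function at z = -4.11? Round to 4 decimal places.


First, exp(4.1100) = 60.9467.
Then sigma(z) = 1/(1 + 60.9467) = 0.0161.

0.0161


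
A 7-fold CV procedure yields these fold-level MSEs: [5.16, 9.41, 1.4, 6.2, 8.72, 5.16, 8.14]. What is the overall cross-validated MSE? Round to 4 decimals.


Add all fold MSEs: 44.1900.
Divide by k = 7: 44.1900/7 = 6.3129.

6.3129


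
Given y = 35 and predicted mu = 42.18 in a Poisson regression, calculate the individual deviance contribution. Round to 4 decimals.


First: ln(35/42.18) = -0.186598.
Then: 35 * -0.186598 = -6.530930.
y - mu = 35 - 42.18 = -7.18.
D = 2(-6.530930 - -7.18) = 1.298140, which rounds to 1.2981.

1.2981


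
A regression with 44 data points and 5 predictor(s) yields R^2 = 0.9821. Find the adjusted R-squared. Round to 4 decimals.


Adjusted R^2 = 1 - (1 - R^2) * (n-1)/(n-p-1).
(1 - R^2) = 0.0179.
(n-1)/(n-p-1) = 43/38.
(1 - R^2) * (n-1) = 0.0179 * 43 = 0.7697.
Divide by (n-p-1): 0.7697 / 38 = 0.0203.
Adj R^2 = 1 - 0.0203 = 0.9797.

0.9797


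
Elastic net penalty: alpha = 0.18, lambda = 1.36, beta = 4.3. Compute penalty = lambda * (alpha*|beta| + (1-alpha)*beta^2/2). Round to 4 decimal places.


L1 component = 0.18 * |4.3| = 0.7740.
L2 component = 0.82 * 4.3^2 / 2 = 7.5809.
Penalty = 1.36 * (0.7740 + 7.5809) = 1.36 * 8.3549 = 11.3627.

11.3627


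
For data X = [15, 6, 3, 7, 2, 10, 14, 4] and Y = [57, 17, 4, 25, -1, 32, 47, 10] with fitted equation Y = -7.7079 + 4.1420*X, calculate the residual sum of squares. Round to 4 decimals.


Compute predicted values, then residuals = yi - yhat_i.
Residuals: [2.5779, -0.1441, -0.7181, 3.7139, -1.5761, -1.7121, -3.2801, 1.1399].
SSres = sum(residual^2) = 38.4489.

38.4489


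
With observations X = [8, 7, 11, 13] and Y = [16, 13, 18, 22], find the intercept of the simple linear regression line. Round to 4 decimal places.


The slope is b1 = 1.3297.
Sample means are xbar = 9.7500 and ybar = 17.2500.
Intercept: b0 = 17.2500 - (1.3297)(9.7500) = 4.2857.

4.2857


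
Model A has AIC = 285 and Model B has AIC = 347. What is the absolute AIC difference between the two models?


Compute |285 - 347| = 62.
Model A has the smaller AIC.

62


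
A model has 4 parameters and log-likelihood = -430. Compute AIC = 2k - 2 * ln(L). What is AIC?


AIC = 2*4 - 2*(-430).
= 8 + 860 = 868.

868


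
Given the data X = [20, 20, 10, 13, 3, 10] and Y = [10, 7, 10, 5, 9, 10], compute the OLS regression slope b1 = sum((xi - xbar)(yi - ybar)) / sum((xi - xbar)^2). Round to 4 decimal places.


The sample means are xbar = 12.6667 and ybar = 8.5000.
Compute S_xx = 215.3333 and S_xy = -14.0000.
Slope b1 = S_xy / S_xx = -14.0000 / 215.3333 = -0.0650.

-0.0650


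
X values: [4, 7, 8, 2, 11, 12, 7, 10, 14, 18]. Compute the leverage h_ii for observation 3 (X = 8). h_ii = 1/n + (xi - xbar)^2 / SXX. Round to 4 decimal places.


Mean of X: xbar = 9.3000.
SXX = 202.1000.
For X = 8: h = 1/10 + (8 - 9.3000)^2/202.1000 = 0.1084.

0.1084


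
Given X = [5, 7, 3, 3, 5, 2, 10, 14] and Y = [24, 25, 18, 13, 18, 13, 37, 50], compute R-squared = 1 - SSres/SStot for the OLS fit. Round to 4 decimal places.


Fit the OLS line: b0 = 5.8182, b1 = 3.0909.
SSres = 38.9091.
SStot = 1155.5000.
R^2 = 1 - 38.9091/1155.5000 = 0.9663.

0.9663


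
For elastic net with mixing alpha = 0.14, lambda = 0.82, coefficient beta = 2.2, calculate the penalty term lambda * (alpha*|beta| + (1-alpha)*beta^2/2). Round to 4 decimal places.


alpha * |beta| = 0.14 * 2.2 = 0.3080.
(1-alpha) * beta^2/2 = 0.86 * 4.8400/2 = 2.0812.
Total = 0.82 * (0.3080 + 2.0812) = 1.9591.

1.9591


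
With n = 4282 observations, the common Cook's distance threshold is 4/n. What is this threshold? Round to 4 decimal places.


Using the rule of thumb:
Threshold = 4 / 4282 = 0.0009.

0.0009


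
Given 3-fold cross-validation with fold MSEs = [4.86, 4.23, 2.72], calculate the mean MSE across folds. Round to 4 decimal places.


Total MSE across folds = 11.8100.
CV-MSE = 11.8100/3 = 3.9367.

3.9367


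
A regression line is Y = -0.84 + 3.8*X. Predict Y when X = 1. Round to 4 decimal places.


Plug X = 1 into Y = -0.84 + 3.8*X:
Y = -0.84 + 3.8000 = 2.9600.

2.9600


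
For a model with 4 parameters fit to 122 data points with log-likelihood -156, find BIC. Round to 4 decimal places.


ln(122) = 4.804021.
k * ln(n) = 4 * 4.804021 = 19.216084.
-2L = 312.
BIC = 19.216084 + 312 = 331.216084, which rounds to 331.2161.

331.2161


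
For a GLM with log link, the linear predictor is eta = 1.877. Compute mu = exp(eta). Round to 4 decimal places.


mu = exp(eta) = exp(1.877).
= 6.5339.

6.5339


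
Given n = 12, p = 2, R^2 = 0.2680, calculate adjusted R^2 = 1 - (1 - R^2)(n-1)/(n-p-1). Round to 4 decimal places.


Plug in: Adj R^2 = 1 - (1 - 0.2680) * 11/9.
= 1 - 0.7320 * 11/9
= 1 - 8.0520 / 9
= 1 - 0.8947 = 0.1053.

0.1053


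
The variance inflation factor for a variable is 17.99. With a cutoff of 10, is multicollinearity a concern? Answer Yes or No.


Check: VIF = 17.99 vs threshold = 10.
Since 17.99 >= 10, the answer is Yes.

Yes


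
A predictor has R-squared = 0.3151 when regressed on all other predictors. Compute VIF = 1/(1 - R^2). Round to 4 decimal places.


VIF = 1 / (1 - 0.3151).
= 1 / 0.6849 = 1.4601.

1.4601


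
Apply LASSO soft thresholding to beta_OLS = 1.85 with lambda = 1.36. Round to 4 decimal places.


|beta_OLS| = 1.85.
lambda = 1.36.
Since |beta| > lambda, coefficient = sign(beta)*(|beta| - lambda) = 0.4900.
Result = 0.4900.

0.4900


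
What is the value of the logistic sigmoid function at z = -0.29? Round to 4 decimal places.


First, exp(0.2900) = 1.3364.
Then sigma(z) = 1/(1 + 1.3364) = 0.4280.

0.4280


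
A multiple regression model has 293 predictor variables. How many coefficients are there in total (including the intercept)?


Total coefficients = number of predictors + 1 (for the intercept).
= 293 + 1 = 294.

294


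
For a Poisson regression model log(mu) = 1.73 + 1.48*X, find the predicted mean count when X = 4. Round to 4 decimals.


eta = 1.73 + 1.48 * 4 = 7.6500.
mu = exp(7.6500) = 2100.6456.

2100.6456


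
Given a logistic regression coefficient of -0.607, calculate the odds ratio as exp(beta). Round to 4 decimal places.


The odds ratio is computed as:
OR = e^(-0.607) = 0.5450.

0.5450


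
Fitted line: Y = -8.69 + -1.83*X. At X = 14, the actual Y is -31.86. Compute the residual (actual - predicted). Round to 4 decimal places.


Compute yhat = -8.69 + (-1.83)(14) = -34.3100.
Residual = actual - predicted = -31.86 - -34.3100 = 2.4500.

2.4500


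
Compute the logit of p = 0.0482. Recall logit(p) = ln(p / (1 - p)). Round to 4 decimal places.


Compute the odds: 0.0482/0.9518 = 0.0506.
Take the natural log: ln(0.0506) = -2.9830.

-2.9830


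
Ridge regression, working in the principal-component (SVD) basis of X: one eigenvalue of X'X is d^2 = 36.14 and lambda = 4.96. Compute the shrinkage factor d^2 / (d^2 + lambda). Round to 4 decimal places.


d^2 + lambda = 36.14 + 4.96 = 41.1000.
Shrinkage factor = 36.14/41.1000 = 0.8793.

0.8793


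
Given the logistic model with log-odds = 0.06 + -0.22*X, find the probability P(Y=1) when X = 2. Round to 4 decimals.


Linear predictor: z = 0.06 + -0.22 * 2 = -0.3800.
P = 1/(1 + exp(0.3800)) = 1/(1 + 1.4623) = 0.4061.

0.4061


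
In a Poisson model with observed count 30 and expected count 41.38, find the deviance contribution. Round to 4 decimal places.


First: ln(30/41.38) = -0.321600.
Then: 30 * -0.321600 = -9.648000.
y - mu = 30 - 41.38 = -11.38.
D = 2(-9.648000 - -11.38) = 3.464000, which rounds to 3.4640.

3.4640


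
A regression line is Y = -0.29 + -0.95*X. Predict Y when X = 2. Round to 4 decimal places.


Plug X = 2 into Y = -0.29 + -0.95*X:
Y = -0.29 + -1.9000 = -2.1900.

-2.1900


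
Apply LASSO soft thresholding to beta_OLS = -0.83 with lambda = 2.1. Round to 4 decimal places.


Check: |-0.83| = 0.83 vs lambda = 2.1.
Since |beta| <= lambda, the coefficient is set to 0.
Soft-thresholded coefficient = 0.0000.

0.0000


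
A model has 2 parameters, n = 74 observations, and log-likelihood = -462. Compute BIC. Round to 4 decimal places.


Compute k*ln(n) = 2*ln(74) = 2*4.304065 = 8.608130.
Then -2*loglik = 924.
BIC = 8.608130 + 924 = 932.608130, which rounds to 932.6081.

932.6081


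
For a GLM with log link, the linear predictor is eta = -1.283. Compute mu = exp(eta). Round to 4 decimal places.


The inverse log link gives:
mu = exp(-1.283) = 0.2772.

0.2772


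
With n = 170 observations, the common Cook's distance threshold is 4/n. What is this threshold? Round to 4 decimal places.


Cook's distance cutoff = 4/n = 4/170.
= 0.0235.

0.0235


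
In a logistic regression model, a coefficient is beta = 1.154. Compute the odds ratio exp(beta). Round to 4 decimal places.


exp(1.154) = 3.1709.
So the odds ratio is 3.1709.

3.1709


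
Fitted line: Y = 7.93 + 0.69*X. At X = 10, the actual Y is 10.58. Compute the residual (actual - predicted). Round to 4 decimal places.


Compute yhat = 7.93 + (0.69)(10) = 14.8300.
Residual = actual - predicted = 10.58 - 14.8300 = -4.2500.

-4.2500


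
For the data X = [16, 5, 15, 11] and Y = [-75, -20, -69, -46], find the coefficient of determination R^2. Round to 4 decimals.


After computing the OLS fit (b0=6.2107, b1=-4.9967):
SSres = 10.7492, SStot = 1877.0000.
R^2 = 1 - 10.7492/1877.0000 = 0.9943.

0.9943


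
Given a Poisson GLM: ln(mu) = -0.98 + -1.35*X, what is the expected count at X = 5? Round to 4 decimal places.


Linear predictor: eta = -0.98 + (-1.35)(5) = -7.7300.
Expected count: mu = exp(-7.7300) = 0.0004.

0.0004


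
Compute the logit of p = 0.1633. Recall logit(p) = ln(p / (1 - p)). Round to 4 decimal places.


1 - p = 0.8367.
p/(1-p) = 0.1952.
logit = ln(0.1952) = -1.6339.

-1.6339


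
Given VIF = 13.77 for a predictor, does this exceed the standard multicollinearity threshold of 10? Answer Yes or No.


Compare VIF = 13.77 to the threshold of 10.
13.77 >= 10, so the answer is Yes.

Yes


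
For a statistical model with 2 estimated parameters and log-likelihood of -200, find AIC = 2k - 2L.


Compute:
2k = 2*2 = 4.
-2*loglik = -2*(-200) = 400.
AIC = 4 + 400 = 404.

404


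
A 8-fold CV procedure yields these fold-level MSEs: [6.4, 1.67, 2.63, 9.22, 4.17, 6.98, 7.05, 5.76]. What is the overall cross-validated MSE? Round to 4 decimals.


Total MSE across folds = 43.8800.
CV-MSE = 43.8800/8 = 5.4850.

5.4850


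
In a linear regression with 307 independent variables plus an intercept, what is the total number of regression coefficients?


Total coefficients = number of predictors + 1 (for the intercept).
= 307 + 1 = 308.

308


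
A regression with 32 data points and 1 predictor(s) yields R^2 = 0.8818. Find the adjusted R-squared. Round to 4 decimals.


Adjusted R^2 = 1 - (1 - R^2) * (n-1)/(n-p-1).
(1 - R^2) = 0.1182.
(n-1)/(n-p-1) = 31/30.
(1 - R^2) * (n-1) = 0.1182 * 31 = 3.6642.
Divide by (n-p-1): 3.6642 / 30 = 0.1221.
Adj R^2 = 1 - 0.1221 = 0.8779.

0.8779


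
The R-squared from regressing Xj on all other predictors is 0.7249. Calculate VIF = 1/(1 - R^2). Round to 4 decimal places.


Using VIF = 1/(1 - R^2_j):
1 - 0.7249 = 0.2751.
VIF = 3.6350.

3.6350


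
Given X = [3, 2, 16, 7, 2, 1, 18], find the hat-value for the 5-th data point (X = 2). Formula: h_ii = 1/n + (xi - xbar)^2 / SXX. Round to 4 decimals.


Compute xbar = 7.0000 with n = 7 observations.
SXX = 304.0000.
Leverage = 1/7 + (2 - 7.0000)^2/304.0000 = 0.2251.

0.2251


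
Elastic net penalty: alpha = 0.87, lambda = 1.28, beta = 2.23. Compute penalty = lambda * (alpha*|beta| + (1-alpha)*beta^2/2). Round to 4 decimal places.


Compute:
L1 = 0.87 * 2.23 = 1.9401.
L2 = 0.13 * 2.23^2 / 2 = 0.3232.
Penalty = 1.28 * (1.9401 + 0.3232) = 2.8971.

2.8971


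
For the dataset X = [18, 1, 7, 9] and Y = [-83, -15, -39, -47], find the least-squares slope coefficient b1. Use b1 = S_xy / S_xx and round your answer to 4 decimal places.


Calculate xbar = 8.7500, ybar = -46.0000.
S_xx = 148.7500, S_xy = -595.0000.
Using b1 = S_xy / S_xx = -595.0000 / 148.7500, we get b1 = -4.0000.

-4.0000


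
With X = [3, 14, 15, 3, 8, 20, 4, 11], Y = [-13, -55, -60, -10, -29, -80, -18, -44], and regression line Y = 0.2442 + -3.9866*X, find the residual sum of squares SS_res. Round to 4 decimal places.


Predicted values from Y = 0.2442 + -3.9866*X.
Residuals: [-1.2844, 0.5682, -0.4452, 1.7156, 2.6486, -0.5122, -2.2978, -0.3916].
SSres = 17.8247.

17.8247


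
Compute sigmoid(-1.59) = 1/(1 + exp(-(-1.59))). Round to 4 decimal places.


exp(1.5900) = 4.9037.
1 + exp(-z) = 5.9037.
sigmoid = 1/5.9037 = 0.1694.

0.1694


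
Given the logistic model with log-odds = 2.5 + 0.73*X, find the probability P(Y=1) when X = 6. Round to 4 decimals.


Compute z = 2.5 + (0.73)(6) = 6.8800.
exp(-z) = 0.0010.
P = 1/(1 + 0.0010) = 0.9990.

0.9990


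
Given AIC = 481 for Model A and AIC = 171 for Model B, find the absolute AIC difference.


|AIC_A - AIC_B| = |481 - 171| = 310.
Model B is preferred (lower AIC).

310


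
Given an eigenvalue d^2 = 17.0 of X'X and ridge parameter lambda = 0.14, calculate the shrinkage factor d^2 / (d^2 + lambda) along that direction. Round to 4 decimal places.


Denominator = d^2 + lambda = 17.0 + 0.14 = 17.1400.
Shrinkage = 17.0 / 17.1400 = 0.9918.

0.9918


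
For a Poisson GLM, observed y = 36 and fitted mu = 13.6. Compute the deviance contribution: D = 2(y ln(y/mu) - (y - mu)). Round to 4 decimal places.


y/mu = 36/13.6 = 2.647059 (approx.), and ln(36/13.6) = 0.973449.
y * ln(y/mu) = 36 * 0.973449 = 35.044164.
y - mu = 22.4.
D = 2 * (35.044164 - 22.4) = 25.288328, which rounds to 25.2883.

25.2883


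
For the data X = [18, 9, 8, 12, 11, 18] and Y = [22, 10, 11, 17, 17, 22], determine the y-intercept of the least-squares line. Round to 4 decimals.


The slope is b1 = 1.1224.
Sample means are xbar = 12.6667 and ybar = 16.5000.
Intercept: b0 = 16.5000 - (1.1224)(12.6667) = 2.2832.

2.2832


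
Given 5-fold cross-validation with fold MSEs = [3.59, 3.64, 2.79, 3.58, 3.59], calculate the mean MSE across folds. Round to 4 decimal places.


Total MSE across folds = 17.1900.
CV-MSE = 17.1900/5 = 3.4380.

3.4380


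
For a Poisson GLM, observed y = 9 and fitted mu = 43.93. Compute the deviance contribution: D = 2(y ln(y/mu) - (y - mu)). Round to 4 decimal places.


y/mu = 9/43.93 = 0.204871 (approx.), and ln(9/43.93) = -1.585373.
y * ln(y/mu) = 9 * -1.585373 = -14.268357.
y - mu = -34.93.
D = 2 * (-14.268357 - -34.93) = 41.323286, which rounds to 41.3233.

41.3233


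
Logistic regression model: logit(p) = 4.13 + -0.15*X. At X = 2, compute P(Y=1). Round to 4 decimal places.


Compute z = 4.13 + (-0.15)(2) = 3.8300.
exp(-z) = 0.0217.
P = 1/(1 + 0.0217) = 0.9788.

0.9788


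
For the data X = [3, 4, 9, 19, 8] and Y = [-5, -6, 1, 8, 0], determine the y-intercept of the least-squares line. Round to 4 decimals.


First find the slope: b1 = 0.8635.
Means: xbar = 8.6000, ybar = -0.4000.
b0 = ybar - b1 * xbar = -0.4000 - 0.8635 * 8.6000 = -7.8263.

-7.8263


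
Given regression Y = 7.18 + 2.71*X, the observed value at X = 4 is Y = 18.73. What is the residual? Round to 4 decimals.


Fitted value at X = 4 is yhat = 7.18 + 2.71*4 = 18.0200.
Residual = 18.73 - 18.0200 = 0.7100.

0.7100


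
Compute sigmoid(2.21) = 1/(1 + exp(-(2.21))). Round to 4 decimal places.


Compute exp(-2.2100) = 0.1097.
Sigmoid = 1 / (1 + 0.1097) = 1 / 1.1097 = 0.9011.

0.9011
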